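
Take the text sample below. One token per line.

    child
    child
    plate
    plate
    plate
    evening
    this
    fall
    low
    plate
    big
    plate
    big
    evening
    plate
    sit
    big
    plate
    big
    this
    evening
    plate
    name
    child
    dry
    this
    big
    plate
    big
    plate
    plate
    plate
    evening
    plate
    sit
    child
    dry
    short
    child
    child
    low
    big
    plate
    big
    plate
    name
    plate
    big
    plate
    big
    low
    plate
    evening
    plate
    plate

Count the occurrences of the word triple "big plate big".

Scanning the 53 overlapping trigram windows for "big plate big":
  position 11–13: big plate big
  position 17–19: big plate big
  position 27–29: big plate big
  position 42–44: big plate big
  position 48–50: big plate big

5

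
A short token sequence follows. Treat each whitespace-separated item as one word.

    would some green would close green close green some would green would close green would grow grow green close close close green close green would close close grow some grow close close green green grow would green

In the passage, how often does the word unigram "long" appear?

Scanning the 37 tokens for "long":
  (none found)

0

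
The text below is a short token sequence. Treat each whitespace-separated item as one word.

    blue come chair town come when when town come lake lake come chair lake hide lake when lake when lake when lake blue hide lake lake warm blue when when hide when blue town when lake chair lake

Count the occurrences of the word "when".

Scanning the 38 tokens for "when":
  position 6: when
  position 7: when
  position 17: when
  position 19: when
  position 21: when
  position 29: when
  position 30: when
  position 32: when
  position 35: when

9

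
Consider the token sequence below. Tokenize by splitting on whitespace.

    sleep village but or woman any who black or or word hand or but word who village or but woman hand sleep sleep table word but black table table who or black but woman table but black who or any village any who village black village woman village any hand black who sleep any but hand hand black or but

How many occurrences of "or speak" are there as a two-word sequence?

0

Scanning the 59 overlapping bigram windows for "or speak":
  (none found)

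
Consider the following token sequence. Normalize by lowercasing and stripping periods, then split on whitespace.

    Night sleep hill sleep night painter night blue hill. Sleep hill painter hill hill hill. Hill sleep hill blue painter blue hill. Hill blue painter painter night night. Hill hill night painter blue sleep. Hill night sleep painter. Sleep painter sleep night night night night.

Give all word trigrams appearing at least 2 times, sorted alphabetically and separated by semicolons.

hill blue painter; hill hill hill; hill sleep hill; night night night; sleep painter sleep

Trigram counts meeting the condition (at least 2 times):
  hill blue painter: 2
  hill hill hill: 2
  hill sleep hill: 2
  night night night: 2
  sleep painter sleep: 2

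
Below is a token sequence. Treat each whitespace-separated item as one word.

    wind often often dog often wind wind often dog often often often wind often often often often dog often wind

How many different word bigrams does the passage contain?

20 tokens → 19 bigram windows in total.
Repeated bigrams (each contributes count−1 duplicates):
  often often: 6
  dog often: 3
  often dog: 3
  often wind: 3
  wind often: 3
13 duplicate windows → 19 − 13 = 6 distinct.

6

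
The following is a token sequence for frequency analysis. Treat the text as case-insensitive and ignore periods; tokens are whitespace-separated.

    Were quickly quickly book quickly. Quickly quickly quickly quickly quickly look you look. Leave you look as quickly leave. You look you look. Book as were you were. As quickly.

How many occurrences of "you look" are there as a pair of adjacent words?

4

Scanning the 29 overlapping bigram windows for "you look":
  position 12–13: you look
  position 15–16: you look
  position 20–21: you look
  position 22–23: you look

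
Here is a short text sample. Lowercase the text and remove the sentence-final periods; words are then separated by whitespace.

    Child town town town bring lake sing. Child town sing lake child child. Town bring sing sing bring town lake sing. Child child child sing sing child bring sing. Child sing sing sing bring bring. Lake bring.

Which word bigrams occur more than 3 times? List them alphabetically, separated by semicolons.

sing child; sing sing

Bigram counts meeting the condition (more than 3 times):
  sing child: 4
  sing sing: 4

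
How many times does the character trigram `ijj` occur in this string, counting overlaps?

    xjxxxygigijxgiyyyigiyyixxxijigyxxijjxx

1

Sliding a length-3 window over the 38 characters (36 positions):
  position 34–36: ijj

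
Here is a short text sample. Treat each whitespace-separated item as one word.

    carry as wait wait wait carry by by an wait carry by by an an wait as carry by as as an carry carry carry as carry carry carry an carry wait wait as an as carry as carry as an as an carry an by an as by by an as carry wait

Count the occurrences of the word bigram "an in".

Scanning the 53 overlapping bigram windows for "an in":
  (none found)

0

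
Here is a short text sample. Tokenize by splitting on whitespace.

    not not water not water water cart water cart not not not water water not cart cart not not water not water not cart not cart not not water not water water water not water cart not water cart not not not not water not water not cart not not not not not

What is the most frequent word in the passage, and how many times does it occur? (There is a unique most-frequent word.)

"not", 28 times

Unigram frequencies (highest first):
  not: 28
  water: 16
  cart: 9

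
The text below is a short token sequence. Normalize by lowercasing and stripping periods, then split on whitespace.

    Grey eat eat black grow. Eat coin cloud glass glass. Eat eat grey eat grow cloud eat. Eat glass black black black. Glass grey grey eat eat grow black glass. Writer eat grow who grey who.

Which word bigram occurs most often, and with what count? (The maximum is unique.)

Bigram frequencies (highest first):
  eat eat: 4
  grey eat: 3
  eat grow: 3
  black black: 2
  black glass: 2
  eat black: 1
  … (20 more, each ≤ 1)

"eat eat", 4 times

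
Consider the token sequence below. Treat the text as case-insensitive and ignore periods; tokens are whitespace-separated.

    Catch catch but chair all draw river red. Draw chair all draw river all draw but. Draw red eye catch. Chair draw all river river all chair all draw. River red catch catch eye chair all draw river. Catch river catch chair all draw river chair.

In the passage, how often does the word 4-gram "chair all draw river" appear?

5

Scanning the 43 overlapping 4-gram windows for "chair all draw river":
  position 4–7: chair all draw river
  position 10–13: chair all draw river
  position 27–30: chair all draw river
  position 35–38: chair all draw river
  position 42–45: chair all draw river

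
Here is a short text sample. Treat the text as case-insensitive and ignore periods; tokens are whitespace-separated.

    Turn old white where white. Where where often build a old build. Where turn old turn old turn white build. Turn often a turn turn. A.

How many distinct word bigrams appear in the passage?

26 tokens → 25 bigram windows in total.
Repeated bigrams (each contributes count−1 duplicates):
  turn old: 3
  old turn: 2
  white where: 2
4 duplicate windows → 25 − 4 = 21 distinct.

21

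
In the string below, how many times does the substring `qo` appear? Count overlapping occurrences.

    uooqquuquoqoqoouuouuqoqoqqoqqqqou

Sliding a length-2 window over the 33 characters (32 positions):
  position 11–12: qo
  position 13–14: qo
  position 21–22: qo
  position 23–24: qo
  position 26–27: qo
  position 31–32: qo

6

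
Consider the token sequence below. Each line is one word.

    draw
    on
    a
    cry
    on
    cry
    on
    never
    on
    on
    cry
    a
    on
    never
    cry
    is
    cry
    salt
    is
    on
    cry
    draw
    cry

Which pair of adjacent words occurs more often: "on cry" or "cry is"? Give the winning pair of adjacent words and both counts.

"on cry" (3 vs 1)

"on cry": 3 occurrences
"cry is": 1 occurrence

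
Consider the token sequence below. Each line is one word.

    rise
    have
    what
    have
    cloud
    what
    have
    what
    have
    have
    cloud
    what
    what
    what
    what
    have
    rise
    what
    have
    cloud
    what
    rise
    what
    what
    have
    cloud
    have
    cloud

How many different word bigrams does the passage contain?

11

28 tokens → 27 bigram windows in total.
Repeated bigrams (each contributes count−1 duplicates):
  what have: 6
  have cloud: 5
  what what: 4
  cloud what: 3
  have what: 2
  rise what: 2
16 duplicate windows → 27 − 16 = 11 distinct.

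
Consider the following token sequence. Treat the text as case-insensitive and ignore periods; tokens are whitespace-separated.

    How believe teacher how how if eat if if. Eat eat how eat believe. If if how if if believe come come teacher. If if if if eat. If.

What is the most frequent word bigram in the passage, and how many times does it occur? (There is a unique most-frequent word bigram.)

"if if", 6 times

Bigram frequencies (highest first):
  if if: 6
  if eat: 3
  how if: 2
  eat if: 2
  how believe: 1
  believe teacher: 1
  … (13 more, each ≤ 1)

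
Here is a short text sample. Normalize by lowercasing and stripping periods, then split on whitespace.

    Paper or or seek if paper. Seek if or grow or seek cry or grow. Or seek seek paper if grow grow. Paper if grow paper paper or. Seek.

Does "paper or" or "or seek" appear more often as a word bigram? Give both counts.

"or seek" (4 vs 2)

"paper or": 2 occurrences
"or seek": 4 occurrences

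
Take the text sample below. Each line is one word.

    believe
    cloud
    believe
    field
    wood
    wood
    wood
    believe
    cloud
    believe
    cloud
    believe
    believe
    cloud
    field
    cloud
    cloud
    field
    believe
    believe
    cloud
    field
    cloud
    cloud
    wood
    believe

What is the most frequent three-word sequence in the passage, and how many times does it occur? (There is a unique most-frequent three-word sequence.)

Trigram frequencies (highest first):
  believe cloud believe: 3
  believe believe cloud: 2
  believe cloud field: 2
  cloud field cloud: 2
  field cloud cloud: 2
  cloud believe field: 1
  … (12 more, each ≤ 1)

"believe cloud believe", 3 times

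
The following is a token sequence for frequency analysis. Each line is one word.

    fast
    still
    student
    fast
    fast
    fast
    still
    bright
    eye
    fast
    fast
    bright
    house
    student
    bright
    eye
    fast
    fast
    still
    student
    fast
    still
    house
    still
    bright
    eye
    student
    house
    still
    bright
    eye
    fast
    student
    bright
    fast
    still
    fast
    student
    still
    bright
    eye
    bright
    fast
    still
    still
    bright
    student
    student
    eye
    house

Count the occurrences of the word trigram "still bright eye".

4

Scanning the 48 overlapping trigram windows for "still bright eye":
  position 7–9: still bright eye
  position 24–26: still bright eye
  position 29–31: still bright eye
  position 39–41: still bright eye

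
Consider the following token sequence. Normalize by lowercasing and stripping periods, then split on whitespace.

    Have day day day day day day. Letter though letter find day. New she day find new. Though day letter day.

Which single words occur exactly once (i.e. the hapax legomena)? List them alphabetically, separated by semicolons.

have; she

Unigram counts meeting the condition (exactly once (i.e. the hapax legomena)):
  have: 1
  she: 1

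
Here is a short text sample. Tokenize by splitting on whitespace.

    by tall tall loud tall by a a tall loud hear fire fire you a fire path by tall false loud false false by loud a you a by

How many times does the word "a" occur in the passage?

Scanning the 29 tokens for "a":
  position 7: a
  position 8: a
  position 15: a
  position 26: a
  position 28: a

5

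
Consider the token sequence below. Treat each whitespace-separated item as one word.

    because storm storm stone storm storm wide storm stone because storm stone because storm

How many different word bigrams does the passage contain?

7

14 tokens → 13 bigram windows in total.
Repeated bigrams (each contributes count−1 duplicates):
  because storm: 3
  storm stone: 3
  stone because: 2
  storm storm: 2
6 duplicate windows → 13 − 6 = 7 distinct.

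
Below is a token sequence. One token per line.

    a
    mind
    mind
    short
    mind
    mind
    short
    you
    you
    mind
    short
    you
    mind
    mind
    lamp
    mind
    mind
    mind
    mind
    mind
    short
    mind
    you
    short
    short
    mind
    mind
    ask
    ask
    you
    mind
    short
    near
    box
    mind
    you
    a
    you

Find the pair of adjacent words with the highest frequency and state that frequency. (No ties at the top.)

"mind mind", 8 times

Bigram frequencies (highest first):
  mind mind: 8
  mind short: 5
  short mind: 3
  you mind: 3
  short you: 2
  mind you: 2
  … (14 more, each ≤ 1)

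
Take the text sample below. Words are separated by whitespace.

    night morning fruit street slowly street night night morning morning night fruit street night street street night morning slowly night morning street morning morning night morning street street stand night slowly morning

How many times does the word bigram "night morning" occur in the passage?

5

Scanning the 31 overlapping bigram windows for "night morning":
  position 1–2: night morning
  position 8–9: night morning
  position 17–18: night morning
  position 20–21: night morning
  position 25–26: night morning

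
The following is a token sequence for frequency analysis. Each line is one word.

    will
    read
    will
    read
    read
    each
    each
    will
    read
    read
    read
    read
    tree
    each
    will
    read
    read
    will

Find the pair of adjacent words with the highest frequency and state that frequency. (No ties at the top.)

Bigram frequencies (highest first):
  read read: 5
  will read: 4
  read will: 2
  each will: 2
  read each: 1
  each each: 1
  … (2 more, each ≤ 1)

"read read", 5 times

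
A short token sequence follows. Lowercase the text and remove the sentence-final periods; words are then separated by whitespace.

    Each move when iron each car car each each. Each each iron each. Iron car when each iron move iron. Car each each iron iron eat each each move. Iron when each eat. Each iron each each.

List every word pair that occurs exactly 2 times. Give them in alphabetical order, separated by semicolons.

Bigram counts meeting the condition (exactly 2 times):
  car each: 2
  each move: 2
  eat each: 2
  iron car: 2
  move iron: 2
  when each: 2

car each; each move; eat each; iron car; move iron; when each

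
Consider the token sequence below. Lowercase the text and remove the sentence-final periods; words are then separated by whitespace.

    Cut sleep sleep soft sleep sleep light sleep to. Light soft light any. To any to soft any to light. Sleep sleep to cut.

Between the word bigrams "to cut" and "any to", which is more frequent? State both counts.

"to cut": 1 occurrence
"any to": 3 occurrences

"any to" (3 vs 1)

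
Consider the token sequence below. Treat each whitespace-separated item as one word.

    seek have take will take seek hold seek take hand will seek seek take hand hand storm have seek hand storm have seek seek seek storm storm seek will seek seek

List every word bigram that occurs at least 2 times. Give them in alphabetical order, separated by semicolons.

hand storm; have seek; seek seek; seek take; storm have; take hand; will seek

Bigram counts meeting the condition (at least 2 times):
  hand storm: 2
  have seek: 2
  seek seek: 4
  seek take: 2
  storm have: 2
  take hand: 2
  will seek: 2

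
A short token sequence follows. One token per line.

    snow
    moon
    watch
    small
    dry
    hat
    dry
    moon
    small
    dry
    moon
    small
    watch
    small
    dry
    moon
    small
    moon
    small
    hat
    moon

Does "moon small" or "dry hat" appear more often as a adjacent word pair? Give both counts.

"moon small" (4 vs 1)

"moon small": 4 occurrences
"dry hat": 1 occurrence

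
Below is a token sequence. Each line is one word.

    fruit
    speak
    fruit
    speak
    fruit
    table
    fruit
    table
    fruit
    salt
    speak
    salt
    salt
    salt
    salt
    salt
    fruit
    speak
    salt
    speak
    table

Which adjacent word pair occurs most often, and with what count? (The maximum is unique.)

Bigram frequencies (highest first):
  salt salt: 4
  fruit speak: 3
  speak fruit: 2
  fruit table: 2
  table fruit: 2
  salt speak: 2
  … (4 more, each ≤ 2)

"salt salt", 4 times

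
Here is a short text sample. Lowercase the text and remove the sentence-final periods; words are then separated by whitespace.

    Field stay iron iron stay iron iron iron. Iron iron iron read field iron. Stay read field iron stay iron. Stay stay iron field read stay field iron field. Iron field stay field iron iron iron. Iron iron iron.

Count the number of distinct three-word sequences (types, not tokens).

24

39 tokens → 37 trigram windows in total.
Repeated trigrams (each contributes count−1 duplicates):
  iron iron iron: 8
  field iron field: 2
  field iron stay: 2
  iron stay iron: 2
  read field iron: 2
  stay field iron: 2
  stay iron iron: 2
13 duplicate windows → 37 − 13 = 24 distinct.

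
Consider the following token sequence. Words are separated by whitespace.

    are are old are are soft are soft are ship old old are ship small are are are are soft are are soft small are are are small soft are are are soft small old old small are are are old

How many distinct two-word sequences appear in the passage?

41 tokens → 40 bigram windows in total.
Repeated bigrams (each contributes count−1 duplicates):
  are are: 12
  are soft: 5
  soft are: 4
  small are: 3
  are old: 2
  are ship: 2
  old are: 2
  old old: 2
  … (1 more repeated)
25 duplicate windows → 40 − 25 = 15 distinct.

15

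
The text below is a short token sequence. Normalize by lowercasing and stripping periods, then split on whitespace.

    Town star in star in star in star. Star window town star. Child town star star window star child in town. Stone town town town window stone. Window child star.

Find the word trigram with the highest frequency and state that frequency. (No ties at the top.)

Trigram frequencies (highest first):
  star in star: 3
  in star in: 2
  star star window: 2
  town star in: 1
  in star star: 1
  star window town: 1
  … (18 more, each ≤ 1)

"star in star", 3 times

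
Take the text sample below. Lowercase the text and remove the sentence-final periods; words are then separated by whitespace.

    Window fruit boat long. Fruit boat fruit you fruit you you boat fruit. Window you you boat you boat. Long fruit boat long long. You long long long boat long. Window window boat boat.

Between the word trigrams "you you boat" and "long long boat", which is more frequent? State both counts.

"you you boat" (2 vs 1)

"you you boat": 2 occurrences
"long long boat": 1 occurrence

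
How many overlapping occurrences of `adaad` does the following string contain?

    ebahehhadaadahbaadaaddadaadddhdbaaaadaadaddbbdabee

Sliding a length-5 window over the 50 characters (46 positions):
  position 8–12: adaad
  position 17–21: adaad
  position 23–27: adaad
  position 36–40: adaad

4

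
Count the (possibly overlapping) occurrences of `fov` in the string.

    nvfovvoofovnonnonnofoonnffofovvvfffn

3

Sliding a length-3 window over the 36 characters (34 positions):
  position 3–5: fov
  position 9–11: fov
  position 28–30: fov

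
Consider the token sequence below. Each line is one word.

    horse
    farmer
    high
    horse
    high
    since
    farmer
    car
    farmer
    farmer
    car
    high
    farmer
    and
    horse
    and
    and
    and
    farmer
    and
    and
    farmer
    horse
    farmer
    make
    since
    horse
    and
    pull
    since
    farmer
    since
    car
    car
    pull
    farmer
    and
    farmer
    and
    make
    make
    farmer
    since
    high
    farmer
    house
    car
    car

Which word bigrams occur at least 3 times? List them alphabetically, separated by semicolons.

Bigram counts meeting the condition (at least 3 times):
  and and: 3
  and farmer: 3
  farmer and: 4

and and; and farmer; farmer and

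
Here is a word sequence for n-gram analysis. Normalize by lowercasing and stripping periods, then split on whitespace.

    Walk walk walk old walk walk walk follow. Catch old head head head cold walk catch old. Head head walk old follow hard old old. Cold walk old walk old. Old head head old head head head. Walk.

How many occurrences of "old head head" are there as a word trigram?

4

Scanning the 36 overlapping trigram windows for "old head head":
  position 10–12: old head head
  position 17–19: old head head
  position 31–33: old head head
  position 34–36: old head head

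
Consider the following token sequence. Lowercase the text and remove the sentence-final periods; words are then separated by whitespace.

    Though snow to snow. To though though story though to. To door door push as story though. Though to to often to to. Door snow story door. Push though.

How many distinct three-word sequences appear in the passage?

29 tokens → 27 trigram windows in total.
Repeated trigrams (each contributes count−1 duplicates):
  though to to: 2
  to to door: 2
2 duplicate windows → 27 − 2 = 25 distinct.

25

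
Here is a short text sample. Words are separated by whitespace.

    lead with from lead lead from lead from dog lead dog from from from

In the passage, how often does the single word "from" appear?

Scanning the 14 tokens for "from":
  position 3: from
  position 6: from
  position 8: from
  position 12: from
  position 13: from
  position 14: from

6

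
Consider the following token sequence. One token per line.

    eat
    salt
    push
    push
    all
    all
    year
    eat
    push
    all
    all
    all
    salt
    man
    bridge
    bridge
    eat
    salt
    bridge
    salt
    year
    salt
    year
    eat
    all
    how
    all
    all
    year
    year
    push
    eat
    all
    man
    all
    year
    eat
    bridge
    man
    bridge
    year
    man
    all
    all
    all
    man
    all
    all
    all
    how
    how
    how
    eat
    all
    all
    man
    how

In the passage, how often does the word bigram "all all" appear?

9

Scanning the 56 overlapping bigram windows for "all all":
  position 5–6: all all
  position 10–11: all all
  position 11–12: all all
  position 27–28: all all
  position 43–44: all all
  position 44–45: all all
  position 47–48: all all
  position 48–49: all all
  position 54–55: all all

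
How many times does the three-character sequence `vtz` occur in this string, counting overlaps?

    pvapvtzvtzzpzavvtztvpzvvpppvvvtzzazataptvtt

4

Sliding a length-3 window over the 43 characters (41 positions):
  position 5–7: vtz
  position 8–10: vtz
  position 16–18: vtz
  position 30–32: vtz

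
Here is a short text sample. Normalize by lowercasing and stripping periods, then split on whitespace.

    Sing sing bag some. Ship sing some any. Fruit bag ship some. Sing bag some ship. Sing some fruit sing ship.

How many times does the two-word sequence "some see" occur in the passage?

0

Scanning the 20 overlapping bigram windows for "some see":
  (none found)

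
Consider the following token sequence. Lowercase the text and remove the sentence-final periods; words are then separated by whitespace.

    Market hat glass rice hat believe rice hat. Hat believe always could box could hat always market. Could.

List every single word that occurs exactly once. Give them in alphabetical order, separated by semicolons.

Unigram counts meeting the condition (exactly once):
  box: 1
  glass: 1

box; glass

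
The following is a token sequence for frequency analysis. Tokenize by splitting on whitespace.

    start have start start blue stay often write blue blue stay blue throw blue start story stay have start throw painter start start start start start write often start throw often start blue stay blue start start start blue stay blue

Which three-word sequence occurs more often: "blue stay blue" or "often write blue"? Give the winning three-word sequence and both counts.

"blue stay blue": 3 occurrences
"often write blue": 1 occurrence

"blue stay blue" (3 vs 1)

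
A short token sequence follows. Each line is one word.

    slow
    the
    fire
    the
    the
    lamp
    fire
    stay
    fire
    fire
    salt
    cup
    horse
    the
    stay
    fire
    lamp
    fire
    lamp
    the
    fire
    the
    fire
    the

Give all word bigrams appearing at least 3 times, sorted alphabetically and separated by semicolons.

fire the; the fire

Bigram counts meeting the condition (at least 3 times):
  fire the: 3
  the fire: 3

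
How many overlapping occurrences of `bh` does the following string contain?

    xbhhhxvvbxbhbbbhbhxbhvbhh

6

Sliding a length-2 window over the 25 characters (24 positions):
  position 2–3: bh
  position 11–12: bh
  position 15–16: bh
  position 17–18: bh
  position 20–21: bh
  position 23–24: bh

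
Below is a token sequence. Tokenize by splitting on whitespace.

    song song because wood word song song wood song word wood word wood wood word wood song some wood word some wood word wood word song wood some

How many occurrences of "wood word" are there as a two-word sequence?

6

Scanning the 27 overlapping bigram windows for "wood word":
  position 4–5: wood word
  position 11–12: wood word
  position 14–15: wood word
  position 19–20: wood word
  position 22–23: wood word
  position 24–25: wood word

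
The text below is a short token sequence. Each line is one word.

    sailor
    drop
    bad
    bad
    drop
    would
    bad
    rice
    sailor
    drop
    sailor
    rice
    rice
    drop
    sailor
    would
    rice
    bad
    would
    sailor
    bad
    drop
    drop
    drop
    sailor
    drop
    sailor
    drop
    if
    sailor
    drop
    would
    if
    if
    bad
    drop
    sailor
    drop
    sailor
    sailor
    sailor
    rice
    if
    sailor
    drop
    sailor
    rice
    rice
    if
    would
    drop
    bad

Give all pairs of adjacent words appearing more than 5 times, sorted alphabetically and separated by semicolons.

Bigram counts meeting the condition (more than 5 times):
  drop sailor: 7
  sailor drop: 7

drop sailor; sailor drop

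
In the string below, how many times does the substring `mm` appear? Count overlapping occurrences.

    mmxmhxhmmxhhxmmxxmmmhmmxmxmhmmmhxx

8

Sliding a length-2 window over the 34 characters (33 positions):
  position 1–2: mm
  position 8–9: mm
  position 14–15: mm
  position 18–19: mm
  position 19–20: mm
  position 22–23: mm
  position 29–30: mm
  position 30–31: mm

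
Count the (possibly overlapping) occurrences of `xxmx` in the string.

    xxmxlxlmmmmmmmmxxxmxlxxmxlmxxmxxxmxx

5

Sliding a length-4 window over the 36 characters (33 positions):
  position 1–4: xxmx
  position 17–20: xxmx
  position 22–25: xxmx
  position 28–31: xxmx
  position 32–35: xxmx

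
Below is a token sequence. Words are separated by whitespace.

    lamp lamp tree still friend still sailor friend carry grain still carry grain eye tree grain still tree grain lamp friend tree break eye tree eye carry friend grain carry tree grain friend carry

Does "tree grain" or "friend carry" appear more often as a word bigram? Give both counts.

"tree grain" (3 vs 2)

"tree grain": 3 occurrences
"friend carry": 2 occurrences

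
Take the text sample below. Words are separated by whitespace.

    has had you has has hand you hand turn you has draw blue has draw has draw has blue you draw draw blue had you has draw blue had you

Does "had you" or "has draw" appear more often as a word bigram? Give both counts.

"has draw" (4 vs 3)

"had you": 3 occurrences
"has draw": 4 occurrences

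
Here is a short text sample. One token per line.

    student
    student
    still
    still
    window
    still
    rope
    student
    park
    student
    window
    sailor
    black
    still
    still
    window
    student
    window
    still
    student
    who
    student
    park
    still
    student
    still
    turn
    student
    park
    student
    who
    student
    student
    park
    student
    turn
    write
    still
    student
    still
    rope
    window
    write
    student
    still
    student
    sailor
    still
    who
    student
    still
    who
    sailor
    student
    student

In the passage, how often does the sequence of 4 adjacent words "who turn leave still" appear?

0

Scanning the 52 overlapping 4-gram windows for "who turn leave still":
  (none found)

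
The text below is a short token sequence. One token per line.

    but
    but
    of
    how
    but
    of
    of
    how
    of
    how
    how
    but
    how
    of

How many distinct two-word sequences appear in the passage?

8

14 tokens → 13 bigram windows in total.
Repeated bigrams (each contributes count−1 duplicates):
  of how: 3
  but of: 2
  how but: 2
  how of: 2
5 duplicate windows → 13 − 5 = 8 distinct.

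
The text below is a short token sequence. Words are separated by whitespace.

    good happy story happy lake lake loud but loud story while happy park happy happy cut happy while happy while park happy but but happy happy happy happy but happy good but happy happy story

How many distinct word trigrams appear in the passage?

35 tokens → 33 trigram windows in total.
Repeated trigrams (each contributes count−1 duplicates):
  but happy happy: 2
  happy happy happy: 2
2 duplicate windows → 33 − 2 = 31 distinct.

31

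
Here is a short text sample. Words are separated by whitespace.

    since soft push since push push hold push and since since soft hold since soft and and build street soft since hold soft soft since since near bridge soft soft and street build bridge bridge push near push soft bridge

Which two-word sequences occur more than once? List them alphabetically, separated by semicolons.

Bigram counts meeting the condition (more than once):
  since since: 2
  since soft: 3
  soft and: 2
  soft since: 2
  soft soft: 2

since since; since soft; soft and; soft since; soft soft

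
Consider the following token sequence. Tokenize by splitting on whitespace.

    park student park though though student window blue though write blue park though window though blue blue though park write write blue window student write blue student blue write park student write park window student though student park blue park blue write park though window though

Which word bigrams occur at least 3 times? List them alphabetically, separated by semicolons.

Bigram counts meeting the condition (at least 3 times):
  park though: 3
  write blue: 3
  write park: 3

park though; write blue; write park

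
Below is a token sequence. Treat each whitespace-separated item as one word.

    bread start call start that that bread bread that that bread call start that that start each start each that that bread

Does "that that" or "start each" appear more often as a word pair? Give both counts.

"that that": 4 occurrences
"start each": 2 occurrences

"that that" (4 vs 2)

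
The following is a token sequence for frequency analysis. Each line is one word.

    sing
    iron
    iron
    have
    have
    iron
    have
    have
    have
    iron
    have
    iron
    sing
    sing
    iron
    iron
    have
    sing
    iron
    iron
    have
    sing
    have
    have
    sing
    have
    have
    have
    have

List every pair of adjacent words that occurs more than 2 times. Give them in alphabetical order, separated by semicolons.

have have; have iron; have sing; iron have; iron iron; sing iron

Bigram counts meeting the condition (more than 2 times):
  have have: 7
  have iron: 3
  have sing: 3
  iron have: 5
  iron iron: 3
  sing iron: 3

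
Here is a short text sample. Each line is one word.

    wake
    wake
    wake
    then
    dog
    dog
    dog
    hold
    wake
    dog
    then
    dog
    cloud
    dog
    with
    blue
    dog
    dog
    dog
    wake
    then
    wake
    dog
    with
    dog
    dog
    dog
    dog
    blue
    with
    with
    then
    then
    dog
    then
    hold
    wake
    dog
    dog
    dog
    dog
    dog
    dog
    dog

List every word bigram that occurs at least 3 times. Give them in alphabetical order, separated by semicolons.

dog dog; then dog; wake dog

Bigram counts meeting the condition (at least 3 times):
  dog dog: 13
  then dog: 3
  wake dog: 3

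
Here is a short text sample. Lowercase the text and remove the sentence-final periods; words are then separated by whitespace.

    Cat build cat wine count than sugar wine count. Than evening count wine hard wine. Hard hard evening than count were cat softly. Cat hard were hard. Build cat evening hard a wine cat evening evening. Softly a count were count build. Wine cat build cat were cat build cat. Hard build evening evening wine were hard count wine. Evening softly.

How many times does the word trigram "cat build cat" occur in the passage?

3

Scanning the 59 overlapping trigram windows for "cat build cat":
  position 1–3: cat build cat
  position 44–46: cat build cat
  position 48–50: cat build cat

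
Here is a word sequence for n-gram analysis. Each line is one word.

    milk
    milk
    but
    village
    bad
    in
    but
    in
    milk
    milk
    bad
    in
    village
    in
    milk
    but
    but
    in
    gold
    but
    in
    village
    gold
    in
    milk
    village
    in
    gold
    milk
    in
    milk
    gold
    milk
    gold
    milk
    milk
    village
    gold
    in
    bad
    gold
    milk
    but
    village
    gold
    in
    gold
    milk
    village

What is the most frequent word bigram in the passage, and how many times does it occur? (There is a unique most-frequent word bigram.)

Bigram frequencies (highest first):
  gold milk: 5
  in milk: 4
  milk milk: 3
  milk but: 3
  but in: 3
  in gold: 3
  … (16 more, each ≤ 3)

"gold milk", 5 times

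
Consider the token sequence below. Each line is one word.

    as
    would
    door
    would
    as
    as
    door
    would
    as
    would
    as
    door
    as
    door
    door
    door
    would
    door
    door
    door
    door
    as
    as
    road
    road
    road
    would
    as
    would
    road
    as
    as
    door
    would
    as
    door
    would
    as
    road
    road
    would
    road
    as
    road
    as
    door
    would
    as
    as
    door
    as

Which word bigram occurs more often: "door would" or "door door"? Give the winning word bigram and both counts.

"door would" (6 vs 5)

"door would": 6 occurrences
"door door": 5 occurrences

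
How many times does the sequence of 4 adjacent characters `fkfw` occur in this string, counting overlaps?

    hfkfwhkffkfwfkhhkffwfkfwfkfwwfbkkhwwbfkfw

Sliding a length-4 window over the 41 characters (38 positions):
  position 2–5: fkfw
  position 9–12: fkfw
  position 21–24: fkfw
  position 25–28: fkfw
  position 38–41: fkfw

5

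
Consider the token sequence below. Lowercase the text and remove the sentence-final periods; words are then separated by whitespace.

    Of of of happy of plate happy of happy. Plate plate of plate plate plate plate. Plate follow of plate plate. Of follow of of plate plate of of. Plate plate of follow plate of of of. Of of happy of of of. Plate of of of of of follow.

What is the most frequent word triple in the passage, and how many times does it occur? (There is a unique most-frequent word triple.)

Trigram frequencies (highest first):
  of of of: 8
  plate plate of: 4
  of plate plate: 4
  plate plate plate: 3
  of of plate: 3
  plate of of: 3
  … (20 more, each ≤ 2)

"of of of", 8 times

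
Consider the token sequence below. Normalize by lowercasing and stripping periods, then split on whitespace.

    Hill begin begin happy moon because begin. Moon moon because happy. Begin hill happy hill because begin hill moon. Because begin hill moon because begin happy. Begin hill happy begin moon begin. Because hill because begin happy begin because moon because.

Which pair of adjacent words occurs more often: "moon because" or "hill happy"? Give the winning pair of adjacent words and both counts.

"moon because" (5 vs 2)

"moon because": 5 occurrences
"hill happy": 2 occurrences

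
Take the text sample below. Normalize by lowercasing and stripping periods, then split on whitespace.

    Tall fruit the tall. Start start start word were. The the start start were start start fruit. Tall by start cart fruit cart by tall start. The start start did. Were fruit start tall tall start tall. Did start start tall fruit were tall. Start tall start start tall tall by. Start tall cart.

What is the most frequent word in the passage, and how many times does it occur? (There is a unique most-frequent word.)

"start", 19 times

Unigram frequencies (highest first):
  start: 19
  tall: 13
  fruit: 5
  the: 4
  were: 4
  by: 3
  … (3 more, each ≤ 3)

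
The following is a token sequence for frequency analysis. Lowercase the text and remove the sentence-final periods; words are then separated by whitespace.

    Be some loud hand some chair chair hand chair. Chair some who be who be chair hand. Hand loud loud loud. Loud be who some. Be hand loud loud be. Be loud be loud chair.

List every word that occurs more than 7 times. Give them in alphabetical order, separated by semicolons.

Unigram counts meeting the condition (more than 7 times):
  be: 8
  loud: 9

be; loud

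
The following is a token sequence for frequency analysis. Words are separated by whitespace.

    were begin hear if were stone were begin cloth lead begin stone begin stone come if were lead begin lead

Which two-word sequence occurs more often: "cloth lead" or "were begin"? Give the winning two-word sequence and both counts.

"cloth lead": 1 occurrence
"were begin": 2 occurrences

"were begin" (2 vs 1)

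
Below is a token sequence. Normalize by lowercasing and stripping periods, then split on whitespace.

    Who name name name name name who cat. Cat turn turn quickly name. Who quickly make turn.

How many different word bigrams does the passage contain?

12

17 tokens → 16 bigram windows in total.
Repeated bigrams (each contributes count−1 duplicates):
  name name: 4
  name who: 2
4 duplicate windows → 16 − 4 = 12 distinct.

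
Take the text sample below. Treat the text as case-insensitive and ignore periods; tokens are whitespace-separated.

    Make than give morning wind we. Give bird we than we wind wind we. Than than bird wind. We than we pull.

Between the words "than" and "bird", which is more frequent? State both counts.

"than" (5 vs 2)

"than": 5 occurrences
"bird": 2 occurrences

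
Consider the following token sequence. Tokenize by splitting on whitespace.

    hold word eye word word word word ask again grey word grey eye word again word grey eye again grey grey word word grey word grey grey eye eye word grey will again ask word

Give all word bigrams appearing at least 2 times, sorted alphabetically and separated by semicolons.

Bigram counts meeting the condition (at least 2 times):
  again grey: 2
  eye word: 3
  grey eye: 3
  grey grey: 2
  grey word: 3
  word grey: 5
  word word: 4

again grey; eye word; grey eye; grey grey; grey word; word grey; word word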